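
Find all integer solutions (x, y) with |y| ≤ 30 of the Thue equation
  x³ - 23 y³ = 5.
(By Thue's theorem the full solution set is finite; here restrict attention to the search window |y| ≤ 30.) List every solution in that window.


The equation is x³ - 23y³ = 5. For fixed y, x³ = 23·y³ + 5, so a solution requires the RHS to be a perfect cube.
Strategy: iterate y from -30 to 30, compute RHS = 23·y³ + 5, and check whether it is a (positive or negative) perfect cube.
Check small values of y:
  y = 0: RHS = 5 is not a perfect cube.
  y = 1: RHS = 28 is not a perfect cube.
  y = -1: RHS = -18 is not a perfect cube.
  y = 2: RHS = 189 is not a perfect cube.
  y = -2: RHS = -179 is not a perfect cube.
  y = 3: RHS = 626 is not a perfect cube.
  y = -3: RHS = -616 is not a perfect cube.
Continuing the search up to |y| = 30 finds no solutions either.
No (x, y) in the scanned range satisfies the equation.

No integer solutions with |y| ≤ 30.


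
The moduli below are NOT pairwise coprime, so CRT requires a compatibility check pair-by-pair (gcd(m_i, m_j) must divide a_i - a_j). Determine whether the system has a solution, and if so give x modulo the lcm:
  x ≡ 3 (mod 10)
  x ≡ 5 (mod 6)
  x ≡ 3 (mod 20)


Moduli 10, 6, 20 are not pairwise coprime, so CRT works modulo lcm(m_i) when all pairwise compatibility conditions hold.
Pairwise compatibility: gcd(m_i, m_j) must divide a_i - a_j for every pair.
Merge one congruence at a time:
  Start: x ≡ 3 (mod 10).
  Combine with x ≡ 5 (mod 6): gcd(10, 6) = 2; 5 - 3 = 2, which IS divisible by 2, so compatible.
    Write x = 3 + 10·t and substitute into x ≡ 5 (mod 6): 10·t ≡ 5 − 3 = 2 (mod 6).
    Divide the congruence (and modulus) by g = 2: 5·t ≡ 1 (mod 3).
    Reduce coefficients mod 3: 2·t ≡ 1 (mod 3).
    The inverse of 2 mod 3 is 2 (since 2·2 = 4 = 1·3 + 1), so t ≡ 2·1 = 2 ≡ 2 (mod 3).
    Then x = 3 + 10·2 = 23, valid modulo lcm(10, 6) = 30: x ≡ 23 (mod 30).
  Combine with x ≡ 3 (mod 20): gcd(30, 20) = 10; 3 - 23 = -20, which IS divisible by 10, so compatible.
    Write x = 23 + 30·t and substitute into x ≡ 3 (mod 20): 30·t ≡ 3 − 23 = -20 (mod 20).
    Divide the congruence (and modulus) by g = 10: 3·t ≡ -2 (mod 2).
    Reduce coefficients mod 2: 1·t ≡ 0 (mod 2).
    So t ≡ 0 (mod 2).
    Then x = 23 + 30·0 = 23, valid modulo lcm(30, 20) = 60: x ≡ 23 (mod 60).
Verify: 23 mod 10 = 3, 23 mod 6 = 5, 23 mod 20 = 3.

x ≡ 23 (mod 60).


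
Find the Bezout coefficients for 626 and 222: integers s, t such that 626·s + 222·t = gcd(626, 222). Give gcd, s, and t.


Euclidean algorithm on (626, 222) — divide until remainder is 0:
  626 = 2 · 222 + 182
  222 = 1 · 182 + 40
  182 = 4 · 40 + 22
  40 = 1 · 22 + 18
  22 = 1 · 18 + 4
  18 = 4 · 4 + 2
  4 = 2 · 2 + 0
gcd(626, 222) = 2.
Track Bezout coefficients alongside the remainders: start with r₀ = 626 = a·1 + b·0 (s = 1, t = 0) and r₁ = 222 = a·0 + b·1 (s = 0, t = 1); each new remainder r_{k+1} = r_{k-1} − q_k·r_k inherits s_{k+1} = s_{k-1} − q_k·s_k, t_{k+1} = t_{k-1} − q_k·t_k, so r_k = a·s_k + b·t_k at every step:
  q = 2: r = 182, s = 1 − 2·0 = 1, t = 0 − 2·1 = -2  (check: 626·1 + 222·(-2) = 182)
  q = 1: r = 40, s = 0 − 1·1 = -1, t = 1 − 1·(-2) = 3  (check: 626·(-1) + 222·3 = 40)
  q = 4: r = 22, s = 1 − 4·(-1) = 5, t = -2 − 4·3 = -14  (check: 626·5 + 222·(-14) = 22)
  q = 1: r = 18, s = -1 − 1·5 = -6, t = 3 − 1·(-14) = 17  (check: 626·(-6) + 222·17 = 18)
  q = 1: r = 4, s = 5 − 1·(-6) = 11, t = -14 − 1·17 = -31  (check: 626·11 + 222·(-31) = 4)
  q = 4: r = 2, s = -6 − 4·11 = -50, t = 17 − 4·(-31) = 141  (check: 626·(-50) + 222·141 = 2)
The row with r = 2 (the gcd) gives the Bezout coefficients s = -50, t = 141.
Result: 626 · (-50) + 222 · (141) = 2.

gcd(626, 222) = 2; s = -50, t = 141 (check: 626·(-50) + 222·141 = 2).


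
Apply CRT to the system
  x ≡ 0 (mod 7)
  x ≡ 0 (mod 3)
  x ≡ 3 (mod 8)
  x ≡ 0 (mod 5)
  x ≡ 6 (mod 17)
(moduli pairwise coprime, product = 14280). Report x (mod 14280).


Product of moduli M = 7 · 3 · 8 · 5 · 17 = 14280.
Merge one congruence at a time:
  Start: x ≡ 0 (mod 7).
  Combine with x ≡ 0 (mod 3); new modulus lcm = 21.
    Write x = 0 + 7·t and substitute into x ≡ 0 (mod 3): 7·t ≡ 0 − 0 = 0 (mod 3).
    Reduce coefficients mod 3: 1·t ≡ 0 (mod 3).
    So t ≡ 0 (mod 3).
    Then x = 0 + 7·0 = 0, valid modulo lcm(7, 3) = 21: x ≡ 0 (mod 21).
  Combine with x ≡ 3 (mod 8); new modulus lcm = 168.
    Write x = 0 + 21·t and substitute into x ≡ 3 (mod 8): 21·t ≡ 3 − 0 = 3 (mod 8).
    Reduce coefficients mod 8: 5·t ≡ 3 (mod 8).
    The inverse of 5 mod 8 is 5 (since 5·5 = 25 = 3·8 + 1), so t ≡ 5·3 = 15 ≡ 7 (mod 8).
    Then x = 0 + 21·7 = 147, valid modulo lcm(21, 8) = 168: x ≡ 147 (mod 168).
  Combine with x ≡ 0 (mod 5); new modulus lcm = 840.
    Write x = 147 + 168·t and substitute into x ≡ 0 (mod 5): 168·t ≡ 0 − 147 = -147 (mod 5).
    Reduce coefficients mod 5: 3·t ≡ 3 (mod 5).
    The inverse of 3 mod 5 is 2 (since 3·2 = 6 = 1·5 + 1), so t ≡ 2·3 = 6 ≡ 1 (mod 5).
    Then x = 147 + 168·1 = 315, valid modulo lcm(168, 5) = 840: x ≡ 315 (mod 840).
  Combine with x ≡ 6 (mod 17); new modulus lcm = 14280.
    Write x = 315 + 840·t and substitute into x ≡ 6 (mod 17): 840·t ≡ 6 − 315 = -309 (mod 17).
    Reduce coefficients mod 17: 7·t ≡ 14 (mod 17).
    The inverse of 7 mod 17 is 5 (since 7·5 = 35 = 2·17 + 1), so t ≡ 5·14 = 70 ≡ 2 (mod 17).
    Then x = 315 + 840·2 = 1995, valid modulo lcm(840, 17) = 14280: x ≡ 1995 (mod 14280).
Verify against each original: 1995 mod 7 = 0, 1995 mod 3 = 0, 1995 mod 8 = 3, 1995 mod 5 = 0, 1995 mod 17 = 6.

x ≡ 1995 (mod 14280).


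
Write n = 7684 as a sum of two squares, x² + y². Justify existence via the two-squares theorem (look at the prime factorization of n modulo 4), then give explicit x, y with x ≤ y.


Step 1: Factor n = 7684 = 2^2 · 17 · 113.
Step 2: Check the mod-4 condition on each prime factor: 2 = 2 (special); 17 ≡ 1 (mod 4), exponent 1; 113 ≡ 1 (mod 4), exponent 1.
All primes ≡ 3 (mod 4) appear to even exponent (or don't appear), so by the two-squares theorem n IS expressible as a sum of two squares.
Step 3: Build a representation. Group n = k² · m with k = 2 and m = 17 · 113 = 1921 (a product of primes ≡ 1 (mod 4)); a representation of m scales to one of n via (k·x)² + (k·y)² = k²(x² + y²). Each prime p ≡ 1 (mod 4) is itself a sum of two squares; find a² by testing p − a² for a perfect square:
  17: 17 − 1² = 16 = 4² ⇒ 17 = 1² + 4².
  113: 113 − 1² = 112, 113 − 2² = 109, 113 − 3² = 104, 113 − 4² = 97, 113 − 5² = 88, 113 − 6² = 77, 113 − 7² = 64 = 8² ⇒ 113 = 7² + 8².
  Combine using the Brahmagupta–Fibonacci identity (a² + b²)(c² + d²) = (ac − bd)² + (ad + bc)² = (ac + bd)² + (ad − bc)²:
  17 · 113 = 1921: from (1² + 4²)(7² + 8²), take (1·7 − 4·8, 1·8 + 4·7) = (7 − 32, 8 + 28) = (-25, 36); dropping signs (only squares matter) gives (25, 36); check 25² + 36² = 625 + 1296 = 1921 ✓.
  Scale by k = 2: (2·25, 2·36) = (50, 72).
Step 4: Order so x ≤ y and verify: 50² + 72² = 2500 + 5184 = 7684 = n. ✓

n = 7684 = 50² + 72² (one valid representation with x ≤ y).


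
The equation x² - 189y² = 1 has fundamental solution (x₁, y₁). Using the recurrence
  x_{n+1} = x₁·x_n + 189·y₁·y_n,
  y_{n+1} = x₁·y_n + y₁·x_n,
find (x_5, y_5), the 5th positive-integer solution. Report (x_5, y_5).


Step 1: Find the fundamental solution (x₁, y₁) of x² - 189y² = 1.
  Expand √189 as a continued fraction. a₀ = ⌊√189⌋ = 13; iterate m_{k+1} = d_k·a_k − m_k, d_{k+1} = (189 − m_{k+1}²)/d_k, a_{k+1} = ⌊(a₀ + m_{k+1})/d_{k+1}⌋ (starting m₀ = 0, d₀ = 1), with convergents p_k = a_k·p_{k-1} + p_{k-2}, q_k = a_k·q_{k-1} + q_{k-2} (p₋₁ = 1, q₋₁ = 0):
  k = 0: a₀ = 13; p₀/q₀ = 13/1; p₀² − 189·q₀² = 169 − 189 = -20.
  k = 1: m = 13, d = 20, a = ⌊(13 + 13)/20⌋ = 1; p/q = (1·13 + 1)/(1·1 + 0) = 14/1; p² − 189·q² = 196 − 189 = 7.
  k = 2: m = 7, d = 7, a = ⌊(13 + 7)/7⌋ = 2; p/q = (2·14 + 13)/(2·1 + 1) = 41/3; p² − 189·q² = 1681 − 1701 = -20.
  k = 3: m = 7, d = 20, a = ⌊(13 + 7)/20⌋ = 1; p/q = (1·41 + 14)/(1·3 + 1) = 55/4; p² − 189·q² = 3025 − 3024 = 1.
  The first convergent with p² − 189·q² = 1 gives the fundamental solution (x₁, y₁) = (55, 4).
Step 2: Apply the recurrence (x_{n+1}, y_{n+1}) = (x₁x_n + 189y₁y_n, x₁y_n + y₁x_n) repeatedly.
  From (x_1, y_1) = (55, 4): x_2 = 55·55 + 189·4·4 = 6049; y_2 = 55·4 + 4·55 = 440.
  From (x_2, y_2) = (6049, 440): x_3 = 55·6049 + 189·4·440 = 665335; y_3 = 55·440 + 4·6049 = 48396.
  From (x_3, y_3) = (665335, 48396): x_4 = 55·665335 + 189·4·48396 = 73180801; y_4 = 55·48396 + 4·665335 = 5323120.
  From (x_4, y_4) = (73180801, 5323120): x_5 = 55·73180801 + 189·4·5323120 = 8049222775; y_5 = 55·5323120 + 4·73180801 = 585494804.
Step 3: Verify x_5² - 189·y_5² = 64789987281578700625 - 64789987281578700624 = 1 (should be 1). ✓

(x_1, y_1) = (55, 4); (x_5, y_5) = (8049222775, 585494804).


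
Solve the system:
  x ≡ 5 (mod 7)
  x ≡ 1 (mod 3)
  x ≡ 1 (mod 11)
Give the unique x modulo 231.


Moduli 7, 3, 11 are pairwise coprime; by CRT there is a unique solution modulo M = 7 · 3 · 11 = 231.
Solve pairwise, accumulating the modulus:
  Start with x ≡ 5 (mod 7).
  Combine with x ≡ 1 (mod 3): since gcd(7, 3) = 1, we get a unique residue mod 21.
    Write x = 5 + 7·t and substitute into x ≡ 1 (mod 3): 7·t ≡ 1 − 5 = -4 (mod 3).
    Reduce coefficients mod 3: 1·t ≡ 2 (mod 3).
    So t ≡ 2 (mod 3).
    Then x = 5 + 7·2 = 19, valid modulo lcm(7, 3) = 21: x ≡ 19 (mod 21).
  Combine with x ≡ 1 (mod 11): since gcd(21, 11) = 1, we get a unique residue mod 231.
    Write x = 19 + 21·t and substitute into x ≡ 1 (mod 11): 21·t ≡ 1 − 19 = -18 (mod 11).
    Reduce coefficients mod 11: 10·t ≡ 4 (mod 11).
    The inverse of 10 mod 11 is 10 (since 10·10 = 100 = 9·11 + 1), so t ≡ 10·4 = 40 ≡ 7 (mod 11).
    Then x = 19 + 21·7 = 166, valid modulo lcm(21, 11) = 231: x ≡ 166 (mod 231).
Verify: 166 mod 7 = 5 ✓, 166 mod 3 = 1 ✓, 166 mod 11 = 1 ✓.

x ≡ 166 (mod 231).


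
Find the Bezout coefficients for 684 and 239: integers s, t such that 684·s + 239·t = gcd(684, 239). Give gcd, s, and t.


Euclidean algorithm on (684, 239) — divide until remainder is 0:
  684 = 2 · 239 + 206
  239 = 1 · 206 + 33
  206 = 6 · 33 + 8
  33 = 4 · 8 + 1
  8 = 8 · 1 + 0
gcd(684, 239) = 1.
Track Bezout coefficients alongside the remainders: start with r₀ = 684 = a·1 + b·0 (s = 1, t = 0) and r₁ = 239 = a·0 + b·1 (s = 0, t = 1); each new remainder r_{k+1} = r_{k-1} − q_k·r_k inherits s_{k+1} = s_{k-1} − q_k·s_k, t_{k+1} = t_{k-1} − q_k·t_k, so r_k = a·s_k + b·t_k at every step:
  q = 2: r = 206, s = 1 − 2·0 = 1, t = 0 − 2·1 = -2  (check: 684·1 + 239·(-2) = 206)
  q = 1: r = 33, s = 0 − 1·1 = -1, t = 1 − 1·(-2) = 3  (check: 684·(-1) + 239·3 = 33)
  q = 6: r = 8, s = 1 − 6·(-1) = 7, t = -2 − 6·3 = -20  (check: 684·7 + 239·(-20) = 8)
  q = 4: r = 1, s = -1 − 4·7 = -29, t = 3 − 4·(-20) = 83  (check: 684·(-29) + 239·83 = 1)
The row with r = 1 (the gcd) gives the Bezout coefficients s = -29, t = 83.
Result: 684 · (-29) + 239 · (83) = 1.

gcd(684, 239) = 1; s = -29, t = 83 (check: 684·(-29) + 239·83 = 1).


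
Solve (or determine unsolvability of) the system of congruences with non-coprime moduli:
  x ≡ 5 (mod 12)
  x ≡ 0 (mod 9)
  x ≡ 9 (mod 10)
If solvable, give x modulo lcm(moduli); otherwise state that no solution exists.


Moduli 12, 9, 10 are not pairwise coprime, so CRT works modulo lcm(m_i) when all pairwise compatibility conditions hold.
Pairwise compatibility: gcd(m_i, m_j) must divide a_i - a_j for every pair.
Merge one congruence at a time:
  Start: x ≡ 5 (mod 12).
  Combine with x ≡ 0 (mod 9): gcd(12, 9) = 3, and 0 - 5 = -5 is NOT divisible by 3.
    ⇒ system is inconsistent (no integer solution).

No solution (the system is inconsistent).


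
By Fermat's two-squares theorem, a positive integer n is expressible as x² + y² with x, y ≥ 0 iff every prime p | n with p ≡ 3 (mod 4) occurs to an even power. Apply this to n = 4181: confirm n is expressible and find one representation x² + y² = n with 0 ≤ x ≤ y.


Step 1: Factor n = 4181 = 37 · 113.
Step 2: Check the mod-4 condition on each prime factor: 37 ≡ 1 (mod 4), exponent 1; 113 ≡ 1 (mod 4), exponent 1.
All primes ≡ 3 (mod 4) appear to even exponent (or don't appear), so by the two-squares theorem n IS expressible as a sum of two squares.
Step 3: Build a representation. Here n = 37 · 113 is a product of primes ≡ 1 (mod 4). Each prime p ≡ 1 (mod 4) is itself a sum of two squares; find a² by testing p − a² for a perfect square:
  37: 37 − 1² = 36 = 6² ⇒ 37 = 1² + 6².
  113: 113 − 1² = 112, 113 − 2² = 109, 113 − 3² = 104, 113 − 4² = 97, 113 − 5² = 88, 113 − 6² = 77, 113 − 7² = 64 = 8² ⇒ 113 = 7² + 8².
  Combine using the Brahmagupta–Fibonacci identity (a² + b²)(c² + d²) = (ac − bd)² + (ad + bc)² = (ac + bd)² + (ad − bc)²:
  37 · 113 = 4181: from (1² + 6²)(7² + 8²), take (1·7 − 6·8, 1·8 + 6·7) = (7 − 48, 8 + 42) = (-41, 50); dropping signs (only squares matter) gives (41, 50); check 41² + 50² = 1681 + 2500 = 4181 ✓.
Step 4: Order so x ≤ y and verify: 41² + 50² = 1681 + 2500 = 4181 = n. ✓

n = 4181 = 41² + 50² (one valid representation with x ≤ y).


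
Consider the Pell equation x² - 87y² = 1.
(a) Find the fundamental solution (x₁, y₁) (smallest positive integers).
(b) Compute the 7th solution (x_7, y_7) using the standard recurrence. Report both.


Step 1: Find the fundamental solution (x₁, y₁) of x² - 87y² = 1.
  Expand √87 as a continued fraction. a₀ = ⌊√87⌋ = 9; iterate m_{k+1} = d_k·a_k − m_k, d_{k+1} = (87 − m_{k+1}²)/d_k, a_{k+1} = ⌊(a₀ + m_{k+1})/d_{k+1}⌋ (starting m₀ = 0, d₀ = 1), with convergents p_k = a_k·p_{k-1} + p_{k-2}, q_k = a_k·q_{k-1} + q_{k-2} (p₋₁ = 1, q₋₁ = 0):
  k = 0: a₀ = 9; p₀/q₀ = 9/1; p₀² − 87·q₀² = 81 − 87 = -6.
  k = 1: m = 9, d = 6, a = ⌊(9 + 9)/6⌋ = 3; p/q = (3·9 + 1)/(3·1 + 0) = 28/3; p² − 87·q² = 784 − 783 = 1.
  The first convergent with p² − 87·q² = 1 gives the fundamental solution (x₁, y₁) = (28, 3).
Step 2: Apply the recurrence (x_{n+1}, y_{n+1}) = (x₁x_n + 87y₁y_n, x₁y_n + y₁x_n) repeatedly.
  From (x_1, y_1) = (28, 3): x_2 = 28·28 + 87·3·3 = 1567; y_2 = 28·3 + 3·28 = 168.
  From (x_2, y_2) = (1567, 168): x_3 = 28·1567 + 87·3·168 = 87724; y_3 = 28·168 + 3·1567 = 9405.
  From (x_3, y_3) = (87724, 9405): x_4 = 28·87724 + 87·3·9405 = 4910977; y_4 = 28·9405 + 3·87724 = 526512.
  From (x_4, y_4) = (4910977, 526512): x_5 = 28·4910977 + 87·3·526512 = 274926988; y_5 = 28·526512 + 3·4910977 = 29475267.
  From (x_5, y_5) = (274926988, 29475267): x_6 = 28·274926988 + 87·3·29475267 = 15391000351; y_6 = 28·29475267 + 3·274926988 = 1650088440.
  From (x_6, y_6) = (15391000351, 1650088440): x_7 = 28·15391000351 + 87·3·1650088440 = 861621092668; y_7 = 28·1650088440 + 3·15391000351 = 92375477373.
Step 3: Verify x_7² - 87·y_7² = 742390907330398243358224 - 742390907330398243358223 = 1 (should be 1). ✓

(x_1, y_1) = (28, 3); (x_7, y_7) = (861621092668, 92375477373).


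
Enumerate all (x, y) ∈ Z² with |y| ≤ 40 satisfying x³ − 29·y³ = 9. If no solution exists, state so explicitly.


The equation is x³ - 29y³ = 9. For fixed y, x³ = 29·y³ + 9, so a solution requires the RHS to be a perfect cube.
Strategy: iterate y from -40 to 40, compute RHS = 29·y³ + 9, and check whether it is a (positive or negative) perfect cube.
Check small values of y:
  y = 0: RHS = 9 is not a perfect cube.
  y = 1: RHS = 38 is not a perfect cube.
  y = -1: RHS = -20 is not a perfect cube.
  y = 2: RHS = 241 is not a perfect cube.
  y = -2: RHS = -223 is not a perfect cube.
  y = 3: RHS = 792 is not a perfect cube.
  y = -3: RHS = -774 is not a perfect cube.
Continuing the search up to |y| = 40 finds no solutions either.
No (x, y) in the scanned range satisfies the equation.

No integer solutions with |y| ≤ 40.


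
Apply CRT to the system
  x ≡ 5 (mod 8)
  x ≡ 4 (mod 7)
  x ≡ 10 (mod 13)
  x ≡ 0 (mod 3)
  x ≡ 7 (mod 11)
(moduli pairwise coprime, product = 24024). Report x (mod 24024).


Product of moduli M = 8 · 7 · 13 · 3 · 11 = 24024.
Merge one congruence at a time:
  Start: x ≡ 5 (mod 8).
  Combine with x ≡ 4 (mod 7); new modulus lcm = 56.
    Write x = 5 + 8·t and substitute into x ≡ 4 (mod 7): 8·t ≡ 4 − 5 = -1 (mod 7).
    Reduce coefficients mod 7: 1·t ≡ 6 (mod 7).
    So t ≡ 6 (mod 7).
    Then x = 5 + 8·6 = 53, valid modulo lcm(8, 7) = 56: x ≡ 53 (mod 56).
  Combine with x ≡ 10 (mod 13); new modulus lcm = 728.
    Write x = 53 + 56·t and substitute into x ≡ 10 (mod 13): 56·t ≡ 10 − 53 = -43 (mod 13).
    Reduce coefficients mod 13: 4·t ≡ 9 (mod 13).
    The inverse of 4 mod 13 is 10 (since 4·10 = 40 = 3·13 + 1), so t ≡ 10·9 = 90 ≡ 12 (mod 13).
    Then x = 53 + 56·12 = 725, valid modulo lcm(56, 13) = 728: x ≡ 725 (mod 728).
  Combine with x ≡ 0 (mod 3); new modulus lcm = 2184.
    Write x = 725 + 728·t and substitute into x ≡ 0 (mod 3): 728·t ≡ 0 − 725 = -725 (mod 3).
    Reduce coefficients mod 3: 2·t ≡ 1 (mod 3).
    The inverse of 2 mod 3 is 2 (since 2·2 = 4 = 1·3 + 1), so t ≡ 2·1 = 2 ≡ 2 (mod 3).
    Then x = 725 + 728·2 = 2181, valid modulo lcm(728, 3) = 2184: x ≡ 2181 (mod 2184).
  Combine with x ≡ 7 (mod 11); new modulus lcm = 24024.
    Write x = 2181 + 2184·t and substitute into x ≡ 7 (mod 11): 2184·t ≡ 7 − 2181 = -2174 (mod 11).
    Reduce coefficients mod 11: 6·t ≡ 4 (mod 11).
    The inverse of 6 mod 11 is 2 (since 6·2 = 12 = 1·11 + 1), so t ≡ 2·4 = 8 ≡ 8 (mod 11).
    Then x = 2181 + 2184·8 = 19653, valid modulo lcm(2184, 11) = 24024: x ≡ 19653 (mod 24024).
Verify against each original: 19653 mod 8 = 5, 19653 mod 7 = 4, 19653 mod 13 = 10, 19653 mod 3 = 0, 19653 mod 11 = 7.

x ≡ 19653 (mod 24024).


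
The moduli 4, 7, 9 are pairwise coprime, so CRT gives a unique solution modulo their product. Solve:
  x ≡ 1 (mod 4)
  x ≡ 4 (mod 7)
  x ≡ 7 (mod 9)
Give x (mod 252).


Moduli 4, 7, 9 are pairwise coprime; by CRT there is a unique solution modulo M = 4 · 7 · 9 = 252.
Solve pairwise, accumulating the modulus:
  Start with x ≡ 1 (mod 4).
  Combine with x ≡ 4 (mod 7): since gcd(4, 7) = 1, we get a unique residue mod 28.
    Write x = 1 + 4·t and substitute into x ≡ 4 (mod 7): 4·t ≡ 4 − 1 = 3 (mod 7).
    The inverse of 4 mod 7 is 2 (since 4·2 = 8 = 1·7 + 1), so t ≡ 2·3 = 6 ≡ 6 (mod 7).
    Then x = 1 + 4·6 = 25, valid modulo lcm(4, 7) = 28: x ≡ 25 (mod 28).
  Combine with x ≡ 7 (mod 9): since gcd(28, 9) = 1, we get a unique residue mod 252.
    Write x = 25 + 28·t and substitute into x ≡ 7 (mod 9): 28·t ≡ 7 − 25 = -18 (mod 9).
    Reduce coefficients mod 9: 1·t ≡ 0 (mod 9).
    So t ≡ 0 (mod 9).
    Then x = 25 + 28·0 = 25, valid modulo lcm(28, 9) = 252: x ≡ 25 (mod 252).
Verify: 25 mod 4 = 1 ✓, 25 mod 7 = 4 ✓, 25 mod 9 = 7 ✓.

x ≡ 25 (mod 252).


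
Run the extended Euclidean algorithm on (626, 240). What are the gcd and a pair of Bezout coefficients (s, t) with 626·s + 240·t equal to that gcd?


Euclidean algorithm on (626, 240) — divide until remainder is 0:
  626 = 2 · 240 + 146
  240 = 1 · 146 + 94
  146 = 1 · 94 + 52
  94 = 1 · 52 + 42
  52 = 1 · 42 + 10
  42 = 4 · 10 + 2
  10 = 5 · 2 + 0
gcd(626, 240) = 2.
Track Bezout coefficients alongside the remainders: start with r₀ = 626 = a·1 + b·0 (s = 1, t = 0) and r₁ = 240 = a·0 + b·1 (s = 0, t = 1); each new remainder r_{k+1} = r_{k-1} − q_k·r_k inherits s_{k+1} = s_{k-1} − q_k·s_k, t_{k+1} = t_{k-1} − q_k·t_k, so r_k = a·s_k + b·t_k at every step:
  q = 2: r = 146, s = 1 − 2·0 = 1, t = 0 − 2·1 = -2  (check: 626·1 + 240·(-2) = 146)
  q = 1: r = 94, s = 0 − 1·1 = -1, t = 1 − 1·(-2) = 3  (check: 626·(-1) + 240·3 = 94)
  q = 1: r = 52, s = 1 − 1·(-1) = 2, t = -2 − 1·3 = -5  (check: 626·2 + 240·(-5) = 52)
  q = 1: r = 42, s = -1 − 1·2 = -3, t = 3 − 1·(-5) = 8  (check: 626·(-3) + 240·8 = 42)
  q = 1: r = 10, s = 2 − 1·(-3) = 5, t = -5 − 1·8 = -13  (check: 626·5 + 240·(-13) = 10)
  q = 4: r = 2, s = -3 − 4·5 = -23, t = 8 − 4·(-13) = 60  (check: 626·(-23) + 240·60 = 2)
The row with r = 2 (the gcd) gives the Bezout coefficients s = -23, t = 60.
Result: 626 · (-23) + 240 · (60) = 2.

gcd(626, 240) = 2; s = -23, t = 60 (check: 626·(-23) + 240·60 = 2).


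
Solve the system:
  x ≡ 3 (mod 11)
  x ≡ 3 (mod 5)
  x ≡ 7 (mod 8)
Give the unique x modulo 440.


Moduli 11, 5, 8 are pairwise coprime; by CRT there is a unique solution modulo M = 11 · 5 · 8 = 440.
Solve pairwise, accumulating the modulus:
  Start with x ≡ 3 (mod 11).
  Combine with x ≡ 3 (mod 5): since gcd(11, 5) = 1, we get a unique residue mod 55.
    Write x = 3 + 11·t and substitute into x ≡ 3 (mod 5): 11·t ≡ 3 − 3 = 0 (mod 5).
    Reduce coefficients mod 5: 1·t ≡ 0 (mod 5).
    So t ≡ 0 (mod 5).
    Then x = 3 + 11·0 = 3, valid modulo lcm(11, 5) = 55: x ≡ 3 (mod 55).
  Combine with x ≡ 7 (mod 8): since gcd(55, 8) = 1, we get a unique residue mod 440.
    Write x = 3 + 55·t and substitute into x ≡ 7 (mod 8): 55·t ≡ 7 − 3 = 4 (mod 8).
    Reduce coefficients mod 8: 7·t ≡ 4 (mod 8).
    The inverse of 7 mod 8 is 7 (since 7·7 = 49 = 6·8 + 1), so t ≡ 7·4 = 28 ≡ 4 (mod 8).
    Then x = 3 + 55·4 = 223, valid modulo lcm(55, 8) = 440: x ≡ 223 (mod 440).
Verify: 223 mod 11 = 3 ✓, 223 mod 5 = 3 ✓, 223 mod 8 = 7 ✓.

x ≡ 223 (mod 440).


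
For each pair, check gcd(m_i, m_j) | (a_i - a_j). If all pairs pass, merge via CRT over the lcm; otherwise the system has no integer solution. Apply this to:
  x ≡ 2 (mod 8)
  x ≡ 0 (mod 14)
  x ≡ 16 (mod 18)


Moduli 8, 14, 18 are not pairwise coprime, so CRT works modulo lcm(m_i) when all pairwise compatibility conditions hold.
Pairwise compatibility: gcd(m_i, m_j) must divide a_i - a_j for every pair.
Merge one congruence at a time:
  Start: x ≡ 2 (mod 8).
  Combine with x ≡ 0 (mod 14): gcd(8, 14) = 2; 0 - 2 = -2, which IS divisible by 2, so compatible.
    Write x = 2 + 8·t and substitute into x ≡ 0 (mod 14): 8·t ≡ 0 − 2 = -2 (mod 14).
    Divide the congruence (and modulus) by g = 2: 4·t ≡ -1 (mod 7).
    Reduce coefficients mod 7: 4·t ≡ 6 (mod 7).
    The inverse of 4 mod 7 is 2 (since 4·2 = 8 = 1·7 + 1), so t ≡ 2·6 = 12 ≡ 5 (mod 7).
    Then x = 2 + 8·5 = 42, valid modulo lcm(8, 14) = 56: x ≡ 42 (mod 56).
  Combine with x ≡ 16 (mod 18): gcd(56, 18) = 2; 16 - 42 = -26, which IS divisible by 2, so compatible.
    Write x = 42 + 56·t and substitute into x ≡ 16 (mod 18): 56·t ≡ 16 − 42 = -26 (mod 18).
    Divide the congruence (and modulus) by g = 2: 28·t ≡ -13 (mod 9).
    Reduce coefficients mod 9: 1·t ≡ 5 (mod 9).
    So t ≡ 5 (mod 9).
    Then x = 42 + 56·5 = 322, valid modulo lcm(56, 18) = 504: x ≡ 322 (mod 504).
Verify: 322 mod 8 = 2, 322 mod 14 = 0, 322 mod 18 = 16.

x ≡ 322 (mod 504).


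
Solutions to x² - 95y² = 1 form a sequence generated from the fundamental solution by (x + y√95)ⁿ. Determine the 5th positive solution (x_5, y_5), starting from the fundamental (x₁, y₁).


Step 1: Find the fundamental solution (x₁, y₁) of x² - 95y² = 1.
  Expand √95 as a continued fraction. a₀ = ⌊√95⌋ = 9; iterate m_{k+1} = d_k·a_k − m_k, d_{k+1} = (95 − m_{k+1}²)/d_k, a_{k+1} = ⌊(a₀ + m_{k+1})/d_{k+1}⌋ (starting m₀ = 0, d₀ = 1), with convergents p_k = a_k·p_{k-1} + p_{k-2}, q_k = a_k·q_{k-1} + q_{k-2} (p₋₁ = 1, q₋₁ = 0):
  k = 0: a₀ = 9; p₀/q₀ = 9/1; p₀² − 95·q₀² = 81 − 95 = -14.
  k = 1: m = 9, d = 14, a = ⌊(9 + 9)/14⌋ = 1; p/q = (1·9 + 1)/(1·1 + 0) = 10/1; p² − 95·q² = 100 − 95 = 5.
  k = 2: m = 5, d = 5, a = ⌊(9 + 5)/5⌋ = 2; p/q = (2·10 + 9)/(2·1 + 1) = 29/3; p² − 95·q² = 841 − 855 = -14.
  k = 3: m = 5, d = 14, a = ⌊(9 + 5)/14⌋ = 1; p/q = (1·29 + 10)/(1·3 + 1) = 39/4; p² − 95·q² = 1521 − 1520 = 1.
  The first convergent with p² − 95·q² = 1 gives the fundamental solution (x₁, y₁) = (39, 4).
Step 2: Apply the recurrence (x_{n+1}, y_{n+1}) = (x₁x_n + 95y₁y_n, x₁y_n + y₁x_n) repeatedly.
  From (x_1, y_1) = (39, 4): x_2 = 39·39 + 95·4·4 = 3041; y_2 = 39·4 + 4·39 = 312.
  From (x_2, y_2) = (3041, 312): x_3 = 39·3041 + 95·4·312 = 237159; y_3 = 39·312 + 4·3041 = 24332.
  From (x_3, y_3) = (237159, 24332): x_4 = 39·237159 + 95·4·24332 = 18495361; y_4 = 39·24332 + 4·237159 = 1897584.
  From (x_4, y_4) = (18495361, 1897584): x_5 = 39·18495361 + 95·4·1897584 = 1442400999; y_5 = 39·1897584 + 4·18495361 = 147987220.
Step 3: Verify x_5² - 95·y_5² = 2080520641916198001 - 2080520641916198000 = 1 (should be 1). ✓

(x_1, y_1) = (39, 4); (x_5, y_5) = (1442400999, 147987220).


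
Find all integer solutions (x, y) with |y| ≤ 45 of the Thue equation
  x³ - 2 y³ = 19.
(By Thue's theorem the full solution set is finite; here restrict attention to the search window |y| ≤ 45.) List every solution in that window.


The equation is x³ - 2y³ = 19. For fixed y, x³ = 2·y³ + 19, so a solution requires the RHS to be a perfect cube.
Strategy: iterate y from -45 to 45, compute RHS = 2·y³ + 19, and check whether it is a (positive or negative) perfect cube.
Check small values of y:
  y = 0: RHS = 19 is not a perfect cube.
  y = 1: RHS = 21 is not a perfect cube.
  y = -1: RHS = 17 is not a perfect cube.
  y = 2: RHS = 35 is not a perfect cube.
  y = -2: RHS = 3 is not a perfect cube.
  y = 3: RHS = 73 is not a perfect cube.
  y = -3: RHS = -35 is not a perfect cube.
Continuing the search up to |y| = 45 finds no solutions either.
No (x, y) in the scanned range satisfies the equation.

No integer solutions with |y| ≤ 45.


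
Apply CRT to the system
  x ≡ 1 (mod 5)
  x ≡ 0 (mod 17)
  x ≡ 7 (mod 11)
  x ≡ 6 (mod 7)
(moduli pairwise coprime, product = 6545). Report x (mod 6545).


Product of moduli M = 5 · 17 · 11 · 7 = 6545.
Merge one congruence at a time:
  Start: x ≡ 1 (mod 5).
  Combine with x ≡ 0 (mod 17); new modulus lcm = 85.
    Write x = 1 + 5·t and substitute into x ≡ 0 (mod 17): 5·t ≡ 0 − 1 = -1 (mod 17).
    Reduce coefficients mod 17: 5·t ≡ 16 (mod 17).
    The inverse of 5 mod 17 is 7 (since 5·7 = 35 = 2·17 + 1), so t ≡ 7·16 = 112 ≡ 10 (mod 17).
    Then x = 1 + 5·10 = 51, valid modulo lcm(5, 17) = 85: x ≡ 51 (mod 85).
  Combine with x ≡ 7 (mod 11); new modulus lcm = 935.
    Write x = 51 + 85·t and substitute into x ≡ 7 (mod 11): 85·t ≡ 7 − 51 = -44 (mod 11).
    Reduce coefficients mod 11: 8·t ≡ 0 (mod 11).
    The inverse of 8 mod 11 is 7 (since 8·7 = 56 = 5·11 + 1), so t ≡ 7·0 = 0 ≡ 0 (mod 11).
    Then x = 51 + 85·0 = 51, valid modulo lcm(85, 11) = 935: x ≡ 51 (mod 935).
  Combine with x ≡ 6 (mod 7); new modulus lcm = 6545.
    Write x = 51 + 935·t and substitute into x ≡ 6 (mod 7): 935·t ≡ 6 − 51 = -45 (mod 7).
    Reduce coefficients mod 7: 4·t ≡ 4 (mod 7).
    The inverse of 4 mod 7 is 2 (since 4·2 = 8 = 1·7 + 1), so t ≡ 2·4 = 8 ≡ 1 (mod 7).
    Then x = 51 + 935·1 = 986, valid modulo lcm(935, 7) = 6545: x ≡ 986 (mod 6545).
Verify against each original: 986 mod 5 = 1, 986 mod 17 = 0, 986 mod 11 = 7, 986 mod 7 = 6.

x ≡ 986 (mod 6545).


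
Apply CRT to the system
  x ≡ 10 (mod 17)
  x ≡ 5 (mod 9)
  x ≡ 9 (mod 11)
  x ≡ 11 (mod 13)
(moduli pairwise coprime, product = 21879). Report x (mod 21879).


Product of moduli M = 17 · 9 · 11 · 13 = 21879.
Merge one congruence at a time:
  Start: x ≡ 10 (mod 17).
  Combine with x ≡ 5 (mod 9); new modulus lcm = 153.
    Write x = 10 + 17·t and substitute into x ≡ 5 (mod 9): 17·t ≡ 5 − 10 = -5 (mod 9).
    Reduce coefficients mod 9: 8·t ≡ 4 (mod 9).
    The inverse of 8 mod 9 is 8 (since 8·8 = 64 = 7·9 + 1), so t ≡ 8·4 = 32 ≡ 5 (mod 9).
    Then x = 10 + 17·5 = 95, valid modulo lcm(17, 9) = 153: x ≡ 95 (mod 153).
  Combine with x ≡ 9 (mod 11); new modulus lcm = 1683.
    Write x = 95 + 153·t and substitute into x ≡ 9 (mod 11): 153·t ≡ 9 − 95 = -86 (mod 11).
    Reduce coefficients mod 11: 10·t ≡ 2 (mod 11).
    The inverse of 10 mod 11 is 10 (since 10·10 = 100 = 9·11 + 1), so t ≡ 10·2 = 20 ≡ 9 (mod 11).
    Then x = 95 + 153·9 = 1472, valid modulo lcm(153, 11) = 1683: x ≡ 1472 (mod 1683).
  Combine with x ≡ 11 (mod 13); new modulus lcm = 21879.
    Write x = 1472 + 1683·t and substitute into x ≡ 11 (mod 13): 1683·t ≡ 11 − 1472 = -1461 (mod 13).
    Reduce coefficients mod 13: 6·t ≡ 8 (mod 13).
    The inverse of 6 mod 13 is 11 (since 6·11 = 66 = 5·13 + 1), so t ≡ 11·8 = 88 ≡ 10 (mod 13).
    Then x = 1472 + 1683·10 = 18302, valid modulo lcm(1683, 13) = 21879: x ≡ 18302 (mod 21879).
Verify against each original: 18302 mod 17 = 10, 18302 mod 9 = 5, 18302 mod 11 = 9, 18302 mod 13 = 11.

x ≡ 18302 (mod 21879).


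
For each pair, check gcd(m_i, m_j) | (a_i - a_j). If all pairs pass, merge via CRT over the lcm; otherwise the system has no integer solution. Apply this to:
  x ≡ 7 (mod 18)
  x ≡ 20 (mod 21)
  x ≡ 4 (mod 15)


Moduli 18, 21, 15 are not pairwise coprime, so CRT works modulo lcm(m_i) when all pairwise compatibility conditions hold.
Pairwise compatibility: gcd(m_i, m_j) must divide a_i - a_j for every pair.
Merge one congruence at a time:
  Start: x ≡ 7 (mod 18).
  Combine with x ≡ 20 (mod 21): gcd(18, 21) = 3, and 20 - 7 = 13 is NOT divisible by 3.
    ⇒ system is inconsistent (no integer solution).

No solution (the system is inconsistent).


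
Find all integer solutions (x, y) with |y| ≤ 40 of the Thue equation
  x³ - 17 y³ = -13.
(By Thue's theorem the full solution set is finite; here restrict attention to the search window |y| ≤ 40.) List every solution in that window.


The equation is x³ - 17y³ = -13. For fixed y, x³ = 17·y³ − 13, so a solution requires the RHS to be a perfect cube.
Strategy: iterate y from -40 to 40, compute RHS = 17·y³ − 13, and check whether it is a (positive or negative) perfect cube.
Check small values of y:
  y = 0: RHS = -13 is not a perfect cube.
  y = 1: RHS = 4 is not a perfect cube.
  y = -1: RHS = -30 is not a perfect cube.
  y = 2: RHS = 123 is not a perfect cube.
  y = -2: RHS = -149 is not a perfect cube.
  y = 3: RHS = 446 is not a perfect cube.
  y = -3: RHS = -472 is not a perfect cube.
Continuing the search up to |y| = 40 finds no solutions either.
No (x, y) in the scanned range satisfies the equation.

No integer solutions with |y| ≤ 40.


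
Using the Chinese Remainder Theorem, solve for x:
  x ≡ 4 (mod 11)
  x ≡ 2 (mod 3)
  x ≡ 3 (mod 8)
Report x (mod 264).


Moduli 11, 3, 8 are pairwise coprime; by CRT there is a unique solution modulo M = 11 · 3 · 8 = 264.
Solve pairwise, accumulating the modulus:
  Start with x ≡ 4 (mod 11).
  Combine with x ≡ 2 (mod 3): since gcd(11, 3) = 1, we get a unique residue mod 33.
    Write x = 4 + 11·t and substitute into x ≡ 2 (mod 3): 11·t ≡ 2 − 4 = -2 (mod 3).
    Reduce coefficients mod 3: 2·t ≡ 1 (mod 3).
    The inverse of 2 mod 3 is 2 (since 2·2 = 4 = 1·3 + 1), so t ≡ 2·1 = 2 ≡ 2 (mod 3).
    Then x = 4 + 11·2 = 26, valid modulo lcm(11, 3) = 33: x ≡ 26 (mod 33).
  Combine with x ≡ 3 (mod 8): since gcd(33, 8) = 1, we get a unique residue mod 264.
    Write x = 26 + 33·t and substitute into x ≡ 3 (mod 8): 33·t ≡ 3 − 26 = -23 (mod 8).
    Reduce coefficients mod 8: 1·t ≡ 1 (mod 8).
    So t ≡ 1 (mod 8).
    Then x = 26 + 33·1 = 59, valid modulo lcm(33, 8) = 264: x ≡ 59 (mod 264).
Verify: 59 mod 11 = 4 ✓, 59 mod 3 = 2 ✓, 59 mod 8 = 3 ✓.

x ≡ 59 (mod 264).


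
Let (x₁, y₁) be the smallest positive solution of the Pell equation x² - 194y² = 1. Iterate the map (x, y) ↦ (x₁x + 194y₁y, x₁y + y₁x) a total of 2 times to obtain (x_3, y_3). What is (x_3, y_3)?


Step 1: Find the fundamental solution (x₁, y₁) of x² - 194y² = 1.
  Expand √194 as a continued fraction. a₀ = ⌊√194⌋ = 13; iterate m_{k+1} = d_k·a_k − m_k, d_{k+1} = (194 − m_{k+1}²)/d_k, a_{k+1} = ⌊(a₀ + m_{k+1})/d_{k+1}⌋ (starting m₀ = 0, d₀ = 1), with convergents p_k = a_k·p_{k-1} + p_{k-2}, q_k = a_k·q_{k-1} + q_{k-2} (p₋₁ = 1, q₋₁ = 0):
  k = 0: a₀ = 13; p₀/q₀ = 13/1; p₀² − 194·q₀² = 169 − 194 = -25.
  k = 1: m = 13, d = 25, a = ⌊(13 + 13)/25⌋ = 1; p/q = (1·13 + 1)/(1·1 + 0) = 14/1; p² − 194·q² = 196 − 194 = 2.
  k = 2: m = 12, d = 2, a = ⌊(13 + 12)/2⌋ = 12; p/q = (12·14 + 13)/(12·1 + 1) = 181/13; p² − 194·q² = 32761 − 32786 = -25.
  k = 3: m = 12, d = 25, a = ⌊(13 + 12)/25⌋ = 1; p/q = (1·181 + 14)/(1·13 + 1) = 195/14; p² − 194·q² = 38025 − 38024 = 1.
  The first convergent with p² − 194·q² = 1 gives the fundamental solution (x₁, y₁) = (195, 14).
Step 2: Apply the recurrence (x_{n+1}, y_{n+1}) = (x₁x_n + 194y₁y_n, x₁y_n + y₁x_n) repeatedly.
  From (x_1, y_1) = (195, 14): x_2 = 195·195 + 194·14·14 = 76049; y_2 = 195·14 + 14·195 = 5460.
  From (x_2, y_2) = (76049, 5460): x_3 = 195·76049 + 194·14·5460 = 29658915; y_3 = 195·5460 + 14·76049 = 2129386.
Step 3: Verify x_3² - 194·y_3² = 879651238977225 - 879651238977224 = 1 (should be 1). ✓

(x_1, y_1) = (195, 14); (x_3, y_3) = (29658915, 2129386).


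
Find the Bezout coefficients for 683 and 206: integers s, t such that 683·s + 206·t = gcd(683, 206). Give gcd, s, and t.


Euclidean algorithm on (683, 206) — divide until remainder is 0:
  683 = 3 · 206 + 65
  206 = 3 · 65 + 11
  65 = 5 · 11 + 10
  11 = 1 · 10 + 1
  10 = 10 · 1 + 0
gcd(683, 206) = 1.
Track Bezout coefficients alongside the remainders: start with r₀ = 683 = a·1 + b·0 (s = 1, t = 0) and r₁ = 206 = a·0 + b·1 (s = 0, t = 1); each new remainder r_{k+1} = r_{k-1} − q_k·r_k inherits s_{k+1} = s_{k-1} − q_k·s_k, t_{k+1} = t_{k-1} − q_k·t_k, so r_k = a·s_k + b·t_k at every step:
  q = 3: r = 65, s = 1 − 3·0 = 1, t = 0 − 3·1 = -3  (check: 683·1 + 206·(-3) = 65)
  q = 3: r = 11, s = 0 − 3·1 = -3, t = 1 − 3·(-3) = 10  (check: 683·(-3) + 206·10 = 11)
  q = 5: r = 10, s = 1 − 5·(-3) = 16, t = -3 − 5·10 = -53  (check: 683·16 + 206·(-53) = 10)
  q = 1: r = 1, s = -3 − 1·16 = -19, t = 10 − 1·(-53) = 63  (check: 683·(-19) + 206·63 = 1)
The row with r = 1 (the gcd) gives the Bezout coefficients s = -19, t = 63.
Result: 683 · (-19) + 206 · (63) = 1.

gcd(683, 206) = 1; s = -19, t = 63 (check: 683·(-19) + 206·63 = 1).


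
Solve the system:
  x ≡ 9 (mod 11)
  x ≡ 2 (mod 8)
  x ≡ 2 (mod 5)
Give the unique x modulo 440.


Moduli 11, 8, 5 are pairwise coprime; by CRT there is a unique solution modulo M = 11 · 8 · 5 = 440.
Solve pairwise, accumulating the modulus:
  Start with x ≡ 9 (mod 11).
  Combine with x ≡ 2 (mod 8): since gcd(11, 8) = 1, we get a unique residue mod 88.
    Write x = 9 + 11·t and substitute into x ≡ 2 (mod 8): 11·t ≡ 2 − 9 = -7 (mod 8).
    Reduce coefficients mod 8: 3·t ≡ 1 (mod 8).
    The inverse of 3 mod 8 is 3 (since 3·3 = 9 = 1·8 + 1), so t ≡ 3·1 = 3 ≡ 3 (mod 8).
    Then x = 9 + 11·3 = 42, valid modulo lcm(11, 8) = 88: x ≡ 42 (mod 88).
  Combine with x ≡ 2 (mod 5): since gcd(88, 5) = 1, we get a unique residue mod 440.
    Write x = 42 + 88·t and substitute into x ≡ 2 (mod 5): 88·t ≡ 2 − 42 = -40 (mod 5).
    Reduce coefficients mod 5: 3·t ≡ 0 (mod 5).
    The inverse of 3 mod 5 is 2 (since 3·2 = 6 = 1·5 + 1), so t ≡ 2·0 = 0 ≡ 0 (mod 5).
    Then x = 42 + 88·0 = 42, valid modulo lcm(88, 5) = 440: x ≡ 42 (mod 440).
Verify: 42 mod 11 = 9 ✓, 42 mod 8 = 2 ✓, 42 mod 5 = 2 ✓.

x ≡ 42 (mod 440).


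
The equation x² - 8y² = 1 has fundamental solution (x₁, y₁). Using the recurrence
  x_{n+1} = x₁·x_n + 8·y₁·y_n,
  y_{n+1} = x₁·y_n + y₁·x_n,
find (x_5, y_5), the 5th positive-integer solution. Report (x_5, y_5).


Step 1: Find the fundamental solution (x₁, y₁) of x² - 8y² = 1.
  Expand √8 as a continued fraction. a₀ = ⌊√8⌋ = 2; iterate m_{k+1} = d_k·a_k − m_k, d_{k+1} = (8 − m_{k+1}²)/d_k, a_{k+1} = ⌊(a₀ + m_{k+1})/d_{k+1}⌋ (starting m₀ = 0, d₀ = 1), with convergents p_k = a_k·p_{k-1} + p_{k-2}, q_k = a_k·q_{k-1} + q_{k-2} (p₋₁ = 1, q₋₁ = 0):
  k = 0: a₀ = 2; p₀/q₀ = 2/1; p₀² − 8·q₀² = 4 − 8 = -4.
  k = 1: m = 2, d = 4, a = ⌊(2 + 2)/4⌋ = 1; p/q = (1·2 + 1)/(1·1 + 0) = 3/1; p² − 8·q² = 9 − 8 = 1.
  The first convergent with p² − 8·q² = 1 gives the fundamental solution (x₁, y₁) = (3, 1).
Step 2: Apply the recurrence (x_{n+1}, y_{n+1}) = (x₁x_n + 8y₁y_n, x₁y_n + y₁x_n) repeatedly.
  From (x_1, y_1) = (3, 1): x_2 = 3·3 + 8·1·1 = 17; y_2 = 3·1 + 1·3 = 6.
  From (x_2, y_2) = (17, 6): x_3 = 3·17 + 8·1·6 = 99; y_3 = 3·6 + 1·17 = 35.
  From (x_3, y_3) = (99, 35): x_4 = 3·99 + 8·1·35 = 577; y_4 = 3·35 + 1·99 = 204.
  From (x_4, y_4) = (577, 204): x_5 = 3·577 + 8·1·204 = 3363; y_5 = 3·204 + 1·577 = 1189.
Step 3: Verify x_5² - 8·y_5² = 11309769 - 11309768 = 1 (should be 1). ✓

(x_1, y_1) = (3, 1); (x_5, y_5) = (3363, 1189).


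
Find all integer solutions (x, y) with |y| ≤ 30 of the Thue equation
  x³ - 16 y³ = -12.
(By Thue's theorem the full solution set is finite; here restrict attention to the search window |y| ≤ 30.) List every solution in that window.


The equation is x³ - 16y³ = -12. For fixed y, x³ = 16·y³ − 12, so a solution requires the RHS to be a perfect cube.
Strategy: iterate y from -30 to 30, compute RHS = 16·y³ − 12, and check whether it is a (positive or negative) perfect cube.
Check small values of y:
  y = 0: RHS = -12 is not a perfect cube.
  y = 1: RHS = 4 is not a perfect cube.
  y = -1: RHS = -28 is not a perfect cube.
  y = 2: RHS = 116 is not a perfect cube.
  y = -2: RHS = -140 is not a perfect cube.
  y = 3: RHS = 420 is not a perfect cube.
  y = -3: RHS = -444 is not a perfect cube.
Continuing the search up to |y| = 30 finds no solutions either.
No (x, y) in the scanned range satisfies the equation.

No integer solutions with |y| ≤ 30.


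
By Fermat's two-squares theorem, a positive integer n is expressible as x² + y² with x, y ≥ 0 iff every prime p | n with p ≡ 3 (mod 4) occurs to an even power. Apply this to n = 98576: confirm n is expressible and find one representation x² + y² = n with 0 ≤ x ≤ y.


Step 1: Factor n = 98576 = 2^4 · 61 · 101.
Step 2: Check the mod-4 condition on each prime factor: 2 = 2 (special); 61 ≡ 1 (mod 4), exponent 1; 101 ≡ 1 (mod 4), exponent 1.
All primes ≡ 3 (mod 4) appear to even exponent (or don't appear), so by the two-squares theorem n IS expressible as a sum of two squares.
Step 3: Build a representation. Group n = k² · m with k = 4 and m = 61 · 101 = 6161 (a product of primes ≡ 1 (mod 4)); a representation of m scales to one of n via (k·x)² + (k·y)² = k²(x² + y²). Each prime p ≡ 1 (mod 4) is itself a sum of two squares; find a² by testing p − a² for a perfect square:
  61: 61 − 1² = 60, 61 − 2² = 57, 61 − 3² = 52, 61 − 4² = 45, 61 − 5² = 36 = 6² ⇒ 61 = 5² + 6².
  101: 101 − 1² = 100 = 10² ⇒ 101 = 1² + 10².
  Combine using the Brahmagupta–Fibonacci identity (a² + b²)(c² + d²) = (ac − bd)² + (ad + bc)² = (ac + bd)² + (ad − bc)²:
  61 · 101 = 6161: from (5² + 6²)(1² + 10²), take (5·1 − 6·10, 5·10 + 6·1) = (5 − 60, 50 + 6) = (-55, 56); dropping signs (only squares matter) gives (55, 56); check 55² + 56² = 3025 + 3136 = 6161 ✓.
  Scale by k = 4: (4·55, 4·56) = (220, 224).
Step 4: Order so x ≤ y and verify: 220² + 224² = 48400 + 50176 = 98576 = n. ✓

n = 98576 = 220² + 224² (one valid representation with x ≤ y).


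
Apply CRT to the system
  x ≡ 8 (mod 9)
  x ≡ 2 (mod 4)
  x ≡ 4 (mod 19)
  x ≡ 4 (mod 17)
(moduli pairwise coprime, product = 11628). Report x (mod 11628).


Product of moduli M = 9 · 4 · 19 · 17 = 11628.
Merge one congruence at a time:
  Start: x ≡ 8 (mod 9).
  Combine with x ≡ 2 (mod 4); new modulus lcm = 36.
    Write x = 8 + 9·t and substitute into x ≡ 2 (mod 4): 9·t ≡ 2 − 8 = -6 (mod 4).
    Reduce coefficients mod 4: 1·t ≡ 2 (mod 4).
    So t ≡ 2 (mod 4).
    Then x = 8 + 9·2 = 26, valid modulo lcm(9, 4) = 36: x ≡ 26 (mod 36).
  Combine with x ≡ 4 (mod 19); new modulus lcm = 684.
    Write x = 26 + 36·t and substitute into x ≡ 4 (mod 19): 36·t ≡ 4 − 26 = -22 (mod 19).
    Reduce coefficients mod 19: 17·t ≡ 16 (mod 19).
    The inverse of 17 mod 19 is 9 (since 17·9 = 153 = 8·19 + 1), so t ≡ 9·16 = 144 ≡ 11 (mod 19).
    Then x = 26 + 36·11 = 422, valid modulo lcm(36, 19) = 684: x ≡ 422 (mod 684).
  Combine with x ≡ 4 (mod 17); new modulus lcm = 11628.
    Write x = 422 + 684·t and substitute into x ≡ 4 (mod 17): 684·t ≡ 4 − 422 = -418 (mod 17).
    Reduce coefficients mod 17: 4·t ≡ 7 (mod 17).
    The inverse of 4 mod 17 is 13 (since 4·13 = 52 = 3·17 + 1), so t ≡ 13·7 = 91 ≡ 6 (mod 17).
    Then x = 422 + 684·6 = 4526, valid modulo lcm(684, 17) = 11628: x ≡ 4526 (mod 11628).
Verify against each original: 4526 mod 9 = 8, 4526 mod 4 = 2, 4526 mod 19 = 4, 4526 mod 17 = 4.

x ≡ 4526 (mod 11628).
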